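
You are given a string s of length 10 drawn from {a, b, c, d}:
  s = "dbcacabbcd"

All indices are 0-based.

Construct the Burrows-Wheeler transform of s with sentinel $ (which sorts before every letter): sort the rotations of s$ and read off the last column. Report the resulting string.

rank  rotation     last
    0  $dbcacabbcd  d
    1  abbcd$dbcac  c
    2  acabbcd$dbc  c
    3  bbcd$dbcaca  a
    4  bcacabbcd$d  d
    5  bcd$dbcacab  b
    6  cabbcd$dbca  a
    7  cacabbcd$db  b
    8  cd$dbcacabb  b
    9  d$dbcacabbc  c
   10  dbcacabbcd$  $

dccadbabbc$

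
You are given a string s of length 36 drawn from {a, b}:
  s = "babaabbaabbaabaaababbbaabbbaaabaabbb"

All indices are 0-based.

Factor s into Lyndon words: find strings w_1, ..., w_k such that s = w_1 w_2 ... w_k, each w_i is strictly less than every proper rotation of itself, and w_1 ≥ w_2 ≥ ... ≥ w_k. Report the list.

emit factor 1: 'b' (i=0, period=1)
emit factor 2: 'ab' (i=1, period=2)
emit factor 3: 'aabb' (i=3, period=4)
emit factor 4: 'aabb' (i=7, period=4)
emit factor 5: 'aab' (i=11, period=3)
emit factor 6: 'aaababbbaabbb' (i=14, period=13)
emit factor 7: 'aaabaabbb' (i=27, period=9)

["b", "ab", "aabb", "aabb", "aab", "aaababbbaabbb", "aaabaabbb"]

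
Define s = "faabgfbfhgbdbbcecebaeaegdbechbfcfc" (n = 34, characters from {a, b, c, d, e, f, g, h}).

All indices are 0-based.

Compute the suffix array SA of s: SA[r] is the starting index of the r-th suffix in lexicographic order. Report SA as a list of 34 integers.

rank→(start, suffix):
  0 → (1, 'aabgfbfhgbdbbcecebaeaegdbechbfcfc')
  1 → (2, 'abgfbfhgbdbbcecebaeaegdbechbfcfc')
  2 → (19, 'aeaegdbechbfcfc')
  3 → (21, 'aegdbechbfcfc')
  4 → (18, 'baeaegdbechbfcfc')
  5 → (12, 'bbcecebaeaegdbechbfcfc')
  6 → (13, 'bcecebaeaegdbechbfcfc')
  7 → (10, 'bdbbcecebaeaegdbechbfcfc')
  8 → (25, 'bechbfcfc')
  9 → (29, 'bfcfc')
  10 → (6, 'bfhgbdbbcecebaeaegdbechbfcfc')
  11 → (3, 'bgfbfhgbdbbcecebaeaegdbechbfcfc')
  12 → (33, 'c')
  13 → (16, 'cebaeaegdbechbfcfc')
  14 → (14, 'cecebaeaegdbechbfcfc')
  15 → (31, 'cfc')
  16 → (27, 'chbfcfc')
  17 → (11, 'dbbcecebaeaegdbechbfcfc')
  18 → (24, 'dbechbfcfc')
  19 → (20, 'eaegdbechbfcfc')
  20 → (17, 'ebaeaegdbechbfcfc')
  21 → (15, 'ecebaeaegdbechbfcfc')
  22 → (26, 'echbfcfc')
  23 → (22, 'egdbechbfcfc')
  24 → (0, 'faabgfbfhgbdbbcecebaeaegdbechbfcfc')
  25 → (5, 'fbfhgbdbbcecebaeaegdbechbfcfc')
  26 → (32, 'fc')
  27 → (30, 'fcfc')
  28 → (7, 'fhgbdbbcecebaeaegdbechbfcfc')
  29 → (9, 'gbdbbcecebaeaegdbechbfcfc')
  30 → (23, 'gdbechbfcfc')
  31 → (4, 'gfbfhgbdbbcecebaeaegdbechbfcfc')
  32 → (28, 'hbfcfc')
  33 → (8, 'hgbdbbcecebaeaegdbechbfcfc')

[1, 2, 19, 21, 18, 12, 13, 10, 25, 29, 6, 3, 33, 16, 14, 31, 27, 11, 24, 20, 17, 15, 26, 22, 0, 5, 32, 30, 7, 9, 23, 4, 28, 8]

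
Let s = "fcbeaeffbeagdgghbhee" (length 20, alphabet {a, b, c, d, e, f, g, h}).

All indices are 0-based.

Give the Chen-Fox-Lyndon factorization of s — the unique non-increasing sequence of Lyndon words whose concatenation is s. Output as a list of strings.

["f", "c", "be", "aeffbeagdgghbhee"]

emit factor 1: 'f' (i=0, period=1)
emit factor 2: 'c' (i=1, period=1)
emit factor 3: 'be' (i=2, period=2)
emit factor 4: 'aeffbeagdgghbhee' (i=4, period=16)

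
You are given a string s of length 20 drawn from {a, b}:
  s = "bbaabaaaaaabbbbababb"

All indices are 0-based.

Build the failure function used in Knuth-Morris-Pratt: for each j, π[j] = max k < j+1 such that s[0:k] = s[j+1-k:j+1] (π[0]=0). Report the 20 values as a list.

[0, 1, 0, 0, 1, 0, 0, 0, 0, 0, 0, 1, 2, 2, 2, 3, 1, 0, 1, 2]

π[0] = 0
j=1 s[j]='b': π[1]=1 (border 'b')
j=2 s[j]='a': k: 1→0; π[2]=0 (border '')
j=3 s[j]='a': π[3]=0 (border '')
j=4 s[j]='b': π[4]=1 (border 'b')
j=5 s[j]='a': k: 1→0; π[5]=0 (border '')
j=6 s[j]='a': π[6]=0 (border '')
j=7 s[j]='a': π[7]=0 (border '')
j=8 s[j]='a': π[8]=0 (border '')
j=9 s[j]='a': π[9]=0 (border '')
j=10 s[j]='a': π[10]=0 (border '')
j=11 s[j]='b': π[11]=1 (border 'b')
j=12 s[j]='b': π[12]=2 (border 'bb')
j=13 s[j]='b': k: 2→1; π[13]=2 (border 'bb')
j=14 s[j]='b': k: 2→1; π[14]=2 (border 'bb')
j=15 s[j]='a': π[15]=3 (border 'bba')
j=16 s[j]='b': k: 3→0; π[16]=1 (border 'b')
j=17 s[j]='a': k: 1→0; π[17]=0 (border '')
j=18 s[j]='b': π[18]=1 (border 'b')
j=19 s[j]='b': π[19]=2 (border 'bb')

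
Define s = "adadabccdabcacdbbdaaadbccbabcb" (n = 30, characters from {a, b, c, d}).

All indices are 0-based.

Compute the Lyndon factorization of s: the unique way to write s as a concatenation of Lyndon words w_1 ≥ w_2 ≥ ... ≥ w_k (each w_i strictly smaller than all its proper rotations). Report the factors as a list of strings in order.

["ad", "ad", "abccd", "abcacdbbd", "aaadbccbabcb"]

emit factor 1: 'ad' (i=0, period=2)
emit factor 2: 'ad' (i=2, period=2)
emit factor 3: 'abccd' (i=4, period=5)
emit factor 4: 'abcacdbbd' (i=9, period=9)
emit factor 5: 'aaadbccbabcb' (i=18, period=12)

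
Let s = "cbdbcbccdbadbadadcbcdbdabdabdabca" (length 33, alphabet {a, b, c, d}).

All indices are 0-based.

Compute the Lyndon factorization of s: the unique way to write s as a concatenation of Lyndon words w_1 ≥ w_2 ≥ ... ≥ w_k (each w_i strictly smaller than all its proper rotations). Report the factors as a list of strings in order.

["c", "bd", "bcbccd", "b", "adb", "adadcbcdbd", "abd", "abd", "abc", "a"]

emit factor 1: 'c' (i=0, period=1)
emit factor 2: 'bd' (i=1, period=2)
emit factor 3: 'bcbccd' (i=3, period=6)
emit factor 4: 'b' (i=9, period=1)
emit factor 5: 'adb' (i=10, period=3)
emit factor 6: 'adadcbcdbd' (i=13, period=10)
emit factor 7: 'abd' (i=23, period=3)
emit factor 8: 'abd' (i=26, period=3)
emit factor 9: 'abc' (i=29, period=3)
emit factor 10: 'a' (i=32, period=1)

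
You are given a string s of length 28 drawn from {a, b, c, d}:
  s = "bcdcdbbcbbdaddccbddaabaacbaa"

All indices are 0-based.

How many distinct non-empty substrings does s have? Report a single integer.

369

rank→(start, suffix):
  0 → (27, 'a')
  1 → (26, 'aa')
  2 → (19, 'aabaacbaa')
  3 → (22, 'aacbaa')
  4 → (20, 'abaacbaa')
  5 → (23, 'acbaa')
  6 → (11, 'addccbddaabaacbaa')
  7 → (25, 'baa')
  8 → (21, 'baacbaa')
  9 → (5, 'bbcbbdaddccbddaabaacbaa')
  10 → (8, 'bbdaddccbddaabaacbaa')
  11 → (6, 'bcbbdaddccbddaabaacbaa')
  12 → (0, 'bcdcdbbcbbdaddccbddaabaacbaa')
  13 → (9, 'bdaddccbddaabaacbaa')
  14 → (16, 'bddaabaacbaa')
  15 → (24, 'cbaa')
  16 → (7, 'cbbdaddccbddaabaacbaa')
  17 → (15, 'cbddaabaacbaa')
  18 → (14, 'ccbddaabaacbaa')
  19 → (3, 'cdbbcbbdaddccbddaabaacbaa')
  20 → (1, 'cdcdbbcbbdaddccbddaabaacbaa')
  21 → (18, 'daabaacbaa')
  22 → (10, 'daddccbddaabaacbaa')
  23 → (4, 'dbbcbbdaddccbddaabaacbaa')
  24 → (13, 'dccbddaabaacbaa')
  25 → (2, 'dcdbbcbbdaddccbddaabaacbaa')
  26 → (17, 'ddaabaacbaa')
  27 → (12, 'ddccbddaabaacbaa')

SA = [27, 26, 19, 22, 20, 23, 11, 25, 21, 5, 8, 6, 0, 9, 16, 24, 7, 15, 14, 3, 1, 18, 10, 4, 13, 2, 17, 12]
rank  pair      lcp
   1  s[27:],s[26:]  1  'a'
   2  s[26:],s[19:]  2  'aa'
   3  s[19:],s[22:]  2  'aa'
   4  s[22:],s[20:]  1  'a'
   5  s[20:],s[23:]  1  'a'
   6  s[23:],s[11:]  1  'a'
   7  s[11:],s[25:]  0  ''
   8  s[25:],s[21:]  3  'baa'
   9  s[21:],s[5:]  1  'b'
  10  s[5:],s[8:]  2  'bb'
  11  s[8:],s[6:]  1  'b'
  12  s[6:],s[0:]  2  'bc'
  13  s[0:],s[9:]  1  'b'
  14  s[9:],s[16:]  2  'bd'
  15  s[16:],s[24:]  0  ''
  16  s[24:],s[7:]  2  'cb'
  17  s[7:],s[15:]  2  'cb'
  18  s[15:],s[14:]  1  'c'
  19  s[14:],s[3:]  1  'c'
  20  s[3:],s[1:]  2  'cd'
  21  s[1:],s[18:]  0  ''
  22  s[18:],s[10:]  2  'da'
  23  s[10:],s[4:]  1  'd'
  24  s[4:],s[13:]  1  'd'
  25  s[13:],s[2:]  2  'dc'
  26  s[2:],s[17:]  1  'd'
  27  s[17:],s[12:]  2  'dd'

n(n+1)/2 = 28·29/2 = 406
Σ LCP = 0 + 1 + 2 + 2 + 1 + 1 + 1 + 0 + 3 + 1 + 2 + 1 + 2 + 1 + 2 + 0 + 2 + 2 + 1 + 1 + 2 + 0 + 2 + 1 + 1 + 2 + 1 + 2 = 37
distinct = 406 − 37 = 369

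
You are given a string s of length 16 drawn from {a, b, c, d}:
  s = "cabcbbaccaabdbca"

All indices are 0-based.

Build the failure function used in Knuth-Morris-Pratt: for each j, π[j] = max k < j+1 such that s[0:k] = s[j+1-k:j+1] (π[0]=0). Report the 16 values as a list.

[0, 0, 0, 1, 0, 0, 0, 1, 1, 2, 0, 0, 0, 0, 1, 2]

π[0] = 0
j=1 s[j]='a': π[1]=0 (border '')
j=2 s[j]='b': π[2]=0 (border '')
j=3 s[j]='c': π[3]=1 (border 'c')
j=4 s[j]='b': k: 1→0; π[4]=0 (border '')
j=5 s[j]='b': π[5]=0 (border '')
j=6 s[j]='a': π[6]=0 (border '')
j=7 s[j]='c': π[7]=1 (border 'c')
j=8 s[j]='c': k: 1→0; π[8]=1 (border 'c')
j=9 s[j]='a': π[9]=2 (border 'ca')
j=10 s[j]='a': k: 2→0; π[10]=0 (border '')
j=11 s[j]='b': π[11]=0 (border '')
j=12 s[j]='d': π[12]=0 (border '')
j=13 s[j]='b': π[13]=0 (border '')
j=14 s[j]='c': π[14]=1 (border 'c')
j=15 s[j]='a': π[15]=2 (border 'ca')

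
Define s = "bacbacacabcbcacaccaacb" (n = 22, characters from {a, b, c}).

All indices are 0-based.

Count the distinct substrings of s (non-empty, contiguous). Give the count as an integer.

213

rank | idx | suffix
   0 |  18 | aacb
   1 |   8 | abcbcacaccaacb
   2 |   6 | acabcbcacaccaacb
   3 |   4 | acacabcbcacaccaacb
   4 |  13 | acaccaacb
   5 |  19 | acb
   6 |   1 | acbacacabcbcacaccaacb
   7 |  15 | accaacb
   8 |  21 | b
   9 |   3 | bacacabcbcacaccaacb
  10 |   0 | bacbacacabcbcacaccaacb
  11 |  11 | bcacaccaacb
  12 |   9 | bcbcacaccaacb
  13 |  17 | caacb
  14 |   7 | cabcbcacaccaacb
  15 |   5 | cacabcbcacaccaacb
  16 |  12 | cacaccaacb
  17 |  14 | caccaacb
  18 |  20 | cb
  19 |   2 | cbacacabcbcacaccaacb
  20 |  10 | cbcacaccaacb
  21 |  16 | ccaacb

SA = [18, 8, 6, 4, 13, 19, 1, 15, 21, 3, 0, 11, 9, 17, 7, 5, 12, 14, 20, 2, 10, 16]
[i] adj suffixes → lcp
  [1] 18/8 → 1 ('a')
  [2] 8/6 → 1 ('a')
  [3] 6/4 → 3 ('aca')
  [4] 4/13 → 4 ('acac')
  [5] 13/19 → 2 ('ac')
  [6] 19/1 → 3 ('acb')
  [7] 1/15 → 2 ('ac')
  [8] 15/21 → 0 ('')
  [9] 21/3 → 1 ('b')
  [10] 3/0 → 3 ('bac')
  [11] 0/11 → 1 ('b')
  [12] 11/9 → 2 ('bc')
  [13] 9/17 → 0 ('')
  [14] 17/7 → 2 ('ca')
  [15] 7/5 → 2 ('ca')
  [16] 5/12 → 4 ('caca')
  [17] 12/14 → 3 ('cac')
  [18] 14/20 → 1 ('c')
  [19] 20/2 → 2 ('cb')
  [20] 2/10 → 2 ('cb')
  [21] 10/16 → 1 ('c')

n(n+1)/2 = 22·23/2 = 253
Σ LCP = 0 + 1 + 1 + 3 + 4 + 2 + 3 + 2 + 0 + 1 + 3 + 1 + 2 + 0 + 2 + 2 + 4 + 3 + 1 + 2 + 2 + 1 = 40
distinct = 253 − 40 = 213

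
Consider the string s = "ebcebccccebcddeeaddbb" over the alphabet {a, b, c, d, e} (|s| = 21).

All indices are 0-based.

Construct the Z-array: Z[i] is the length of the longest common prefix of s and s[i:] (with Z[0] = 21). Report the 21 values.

Z[0]=21
i=1: i≥r, start 0; Z[1]=0
i=2: i≥r, start 0; Z[2]=0
i=3: i≥r, start 0; Z[3]=3 extend→box=[3,6)
i=4: min(r-i=2, Z[1]=0)=0; Z[4]=0
i=5: min(r-i=1, Z[2]=0)=0; Z[5]=0
i=6: i≥r, start 0; Z[6]=0
i=7: i≥r, start 0; Z[7]=0
i=8: i≥r, start 0; Z[8]=0
i=9: i≥r, start 0; Z[9]=3 extend→box=[9,12)
i=10: min(r-i=2, Z[1]=0)=0; Z[10]=0
i=11: min(r-i=1, Z[2]=0)=0; Z[11]=0
i=12: i≥r, start 0; Z[12]=0
i=13: i≥r, start 0; Z[13]=0
i=14: i≥r, start 0; Z[14]=1 extend→box=[14,15)
i=15: i≥r, start 0; Z[15]=1 extend→box=[15,16)
i=16: i≥r, start 0; Z[16]=0
i=17: i≥r, start 0; Z[17]=0
i=18: i≥r, start 0; Z[18]=0
i=19: i≥r, start 0; Z[19]=0
i=20: i≥r, start 0; Z[20]=0

[21, 0, 0, 3, 0, 0, 0, 0, 0, 3, 0, 0, 0, 0, 1, 1, 0, 0, 0, 0, 0]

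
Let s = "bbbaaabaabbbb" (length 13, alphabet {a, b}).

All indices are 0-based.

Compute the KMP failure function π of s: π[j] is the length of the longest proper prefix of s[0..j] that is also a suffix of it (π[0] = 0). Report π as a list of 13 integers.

π[0] = 0
j=1 s[j]='b': π[1]=1 (border 'b')
j=2 s[j]='b': π[2]=2 (border 'bb')
j=3 s[j]='a': k: 2→1→0; π[3]=0 (border '')
j=4 s[j]='a': π[4]=0 (border '')
j=5 s[j]='a': π[5]=0 (border '')
j=6 s[j]='b': π[6]=1 (border 'b')
j=7 s[j]='a': k: 1→0; π[7]=0 (border '')
j=8 s[j]='a': π[8]=0 (border '')
j=9 s[j]='b': π[9]=1 (border 'b')
j=10 s[j]='b': π[10]=2 (border 'bb')
j=11 s[j]='b': π[11]=3 (border 'bbb')
j=12 s[j]='b': k: 3→2; π[12]=3 (border 'bbb')

[0, 1, 2, 0, 0, 0, 1, 0, 0, 1, 2, 3, 3]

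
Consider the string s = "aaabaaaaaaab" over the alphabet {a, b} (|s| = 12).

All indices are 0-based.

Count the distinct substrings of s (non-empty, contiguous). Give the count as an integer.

rank→(start, suffix):
  0 → (4, 'aaaaaaab')
  1 → (5, 'aaaaaab')
  2 → (6, 'aaaaab')
  3 → (7, 'aaaab')
  4 → (8, 'aaab')
  5 → (0, 'aaabaaaaaaab')
  6 → (9, 'aab')
  7 → (1, 'aabaaaaaaab')
  8 → (10, 'ab')
  9 → (2, 'abaaaaaaab')
  10 → (11, 'b')
  11 → (3, 'baaaaaaab')

SA = [4, 5, 6, 7, 8, 0, 9, 1, 10, 2, 11, 3]
rank  pair      lcp
   1  s[4:],s[5:]  6  'aaaaaa'
   2  s[5:],s[6:]  5  'aaaaa'
   3  s[6:],s[7:]  4  'aaaa'
   4  s[7:],s[8:]  3  'aaa'
   5  s[8:],s[0:]  4  'aaab'
   6  s[0:],s[9:]  2  'aa'
   7  s[9:],s[1:]  3  'aab'
   8  s[1:],s[10:]  1  'a'
   9  s[10:],s[2:]  2  'ab'
  10  s[2:],s[11:]  0  ''
  11  s[11:],s[3:]  1  'b'

n(n+1)/2 = 12·13/2 = 78
Σ LCP = 0 + 6 + 5 + 4 + 3 + 4 + 2 + 3 + 1 + 2 + 0 + 1 = 31
distinct = 78 − 31 = 47

47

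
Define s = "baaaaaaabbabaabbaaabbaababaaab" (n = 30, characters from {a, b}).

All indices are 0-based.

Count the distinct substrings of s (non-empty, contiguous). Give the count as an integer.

sorted suffixes:
  #0 SA[0]=1  'aaaaaaabbabaabbaaabbaababaaab'
  #1 SA[1]=2  'aaaaaabbabaabbaaabbaababaaab'
  #2 SA[2]=3  'aaaaabbabaabbaaabbaababaaab'
  #3 SA[3]=4  'aaaabbabaabbaaabbaababaaab'
  #4 SA[4]=26  'aaab'
  #5 SA[5]=16  'aaabbaababaaab'
  #6 SA[6]=5  'aaabbabaabbaaabbaababaaab'
  #7 SA[7]=27  'aab'
  #8 SA[8]=21  'aababaaab'
  #9 SA[9]=12  'aabbaaabbaababaaab'
  #10 SA[10]=17  'aabbaababaaab'
  #11 SA[11]=6  'aabbabaabbaaabbaababaaab'
  #12 SA[12]=28  'ab'
  #13 SA[13]=24  'abaaab'
  #14 SA[14]=10  'abaabbaaabbaababaaab'
  #15 SA[15]=22  'ababaaab'
  #16 SA[16]=13  'abbaaabbaababaaab'
  #17 SA[17]=18  'abbaababaaab'
  #18 SA[18]=7  'abbabaabbaaabbaababaaab'
  #19 SA[19]=29  'b'
  #20 SA[20]=0  'baaaaaaabbabaabbaaabbaababaaab'
  #21 SA[21]=25  'baaab'
  #22 SA[22]=15  'baaabbaababaaab'
  #23 SA[23]=20  'baababaaab'
  #24 SA[24]=11  'baabbaaabbaababaaab'
  #25 SA[25]=23  'babaaab'
  #26 SA[26]=9  'babaabbaaabbaababaaab'
  #27 SA[27]=14  'bbaaabbaababaaab'
  #28 SA[28]=19  'bbaababaaab'
  #29 SA[29]=8  'bbabaabbaaabbaababaaab'

SA = [1, 2, 3, 4, 26, 16, 5, 27, 21, 12, 17, 6, 28, 24, 10, 22, 13, 18, 7, 29, 0, 25, 15, 20, 11, 23, 9, 14, 19, 8]
rank  pair      lcp
   1  s[1:],s[2:]  6  'aaaaaa'
   2  s[2:],s[3:]  5  'aaaaa'
   3  s[3:],s[4:]  4  'aaaa'
   4  s[4:],s[26:]  3  'aaa'
   5  s[26:],s[16:]  4  'aaab'
   6  s[16:],s[5:]  6  'aaabba'
   7  s[5:],s[27:]  2  'aa'
   8  s[27:],s[21:]  3  'aab'
   9  s[21:],s[12:]  3  'aab'
  10  s[12:],s[17:]  6  'aabbaa'
  11  s[17:],s[6:]  5  'aabba'
  12  s[6:],s[28:]  1  'a'
  13  s[28:],s[24:]  2  'ab'
  14  s[24:],s[10:]  4  'abaa'
  15  s[10:],s[22:]  3  'aba'
  16  s[22:],s[13:]  2  'ab'
  17  s[13:],s[18:]  5  'abbaa'
  18  s[18:],s[7:]  4  'abba'
  19  s[7:],s[29:]  0  ''
  20  s[29:],s[0:]  1  'b'
  21  s[0:],s[25:]  4  'baaa'
  22  s[25:],s[15:]  5  'baaab'
  23  s[15:],s[20:]  3  'baa'
  24  s[20:],s[11:]  4  'baab'
  25  s[11:],s[23:]  2  'ba'
  26  s[23:],s[9:]  5  'babaa'
  27  s[9:],s[14:]  1  'b'
  28  s[14:],s[19:]  4  'bbaa'
  29  s[19:],s[8:]  3  'bba'

n(n+1)/2 = 30·31/2 = 465
Σ LCP = 0 + 6 + 5 + 4 + 3 + 4 + 6 + 2 + 3 + 3 + 6 + 5 + 1 + 2 + 4 + 3 + 2 + 5 + 4 + 0 + 1 + 4 + 5 + 3 + 4 + 2 + 5 + 1 + 4 + 3 = 100
distinct = 465 − 100 = 365

365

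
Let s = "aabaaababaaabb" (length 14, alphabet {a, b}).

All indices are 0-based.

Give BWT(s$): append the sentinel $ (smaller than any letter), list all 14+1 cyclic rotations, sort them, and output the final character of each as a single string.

rank  rotation         last
    0  $aabaaababaaabb  b
    1  aaababaaabb$aab  b
    2  aaabb$aabaaabab  b
    3  aabaaababaaabb$  $
    4  aababaaabb$aaba  a
    5  aabb$aabaaababa  a
    6  abaaababaaabb$a  a
    7  abaaabb$aabaaab  b
    8  ababaaabb$aabaa  a
    9  abb$aabaaababaa  a
   10  b$aabaaababaaab  b
   11  baaababaaabb$aa  a
   12  baaabb$aabaaaba  a
   13  babaaabb$aabaaa  a
   14  bb$aabaaababaaa  a

bbb$aaabaabaaaa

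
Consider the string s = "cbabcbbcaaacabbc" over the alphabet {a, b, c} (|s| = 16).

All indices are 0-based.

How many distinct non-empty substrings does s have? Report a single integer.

115

sorted suffixes:
  #0 SA[0]=8  'aaacabbc'
  #1 SA[1]=9  'aacabbc'
  #2 SA[2]=12  'abbc'
  #3 SA[3]=2  'abcbbcaaacabbc'
  #4 SA[4]=10  'acabbc'
  #5 SA[5]=1  'babcbbcaaacabbc'
  #6 SA[6]=13  'bbc'
  #7 SA[7]=5  'bbcaaacabbc'
  #8 SA[8]=14  'bc'
  #9 SA[9]=6  'bcaaacabbc'
  #10 SA[10]=3  'bcbbcaaacabbc'
  #11 SA[11]=15  'c'
  #12 SA[12]=7  'caaacabbc'
  #13 SA[13]=11  'cabbc'
  #14 SA[14]=0  'cbabcbbcaaacabbc'
  #15 SA[15]=4  'cbbcaaacabbc'

SA = [8, 9, 12, 2, 10, 1, 13, 5, 14, 6, 3, 15, 7, 11, 0, 4]
[i] adj suffixes → lcp
  [1] 8/9 → 2 ('aa')
  [2] 9/12 → 1 ('a')
  [3] 12/2 → 2 ('ab')
  [4] 2/10 → 1 ('a')
  [5] 10/1 → 0 ('')
  [6] 1/13 → 1 ('b')
  [7] 13/5 → 3 ('bbc')
  [8] 5/14 → 1 ('b')
  [9] 14/6 → 2 ('bc')
  [10] 6/3 → 2 ('bc')
  [11] 3/15 → 0 ('')
  [12] 15/7 → 1 ('c')
  [13] 7/11 → 2 ('ca')
  [14] 11/0 → 1 ('c')
  [15] 0/4 → 2 ('cb')

n(n+1)/2 = 16·17/2 = 136
Σ LCP = 0 + 2 + 1 + 2 + 1 + 0 + 1 + 3 + 1 + 2 + 2 + 0 + 1 + 2 + 1 + 2 = 21
distinct = 136 − 21 = 115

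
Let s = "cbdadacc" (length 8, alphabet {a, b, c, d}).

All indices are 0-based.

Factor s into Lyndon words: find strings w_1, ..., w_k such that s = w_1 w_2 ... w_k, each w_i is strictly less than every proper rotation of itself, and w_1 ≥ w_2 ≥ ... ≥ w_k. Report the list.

emit factor 1: 'c' (i=0, period=1)
emit factor 2: 'bd' (i=1, period=2)
emit factor 3: 'ad' (i=3, period=2)
emit factor 4: 'acc' (i=5, period=3)

["c", "bd", "ad", "acc"]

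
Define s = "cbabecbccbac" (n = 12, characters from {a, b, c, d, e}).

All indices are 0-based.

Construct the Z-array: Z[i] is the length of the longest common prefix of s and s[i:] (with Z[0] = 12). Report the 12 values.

[12, 0, 0, 0, 0, 2, 0, 1, 3, 0, 0, 1]

Z[0]=12
i=1: outside box; Z[1]=0
i=2: outside box; Z[2]=0
i=3: outside box; Z[3]=0
i=4: outside box; Z[4]=0
i=5: outside box; Z[5]=2 extend→box=[5,7)
i=6: min(r-i=1, Z[1]=0)=0; Z[6]=0
i=7: outside box; Z[7]=1 extend→box=[7,8)
i=8: outside box; Z[8]=3 extend→box=[8,11)
i=9: min(r-i=2, Z[1]=0)=0; Z[9]=0
i=10: min(r-i=1, Z[2]=0)=0; Z[10]=0
i=11: outside box; Z[11]=1 extend→box=[11,12)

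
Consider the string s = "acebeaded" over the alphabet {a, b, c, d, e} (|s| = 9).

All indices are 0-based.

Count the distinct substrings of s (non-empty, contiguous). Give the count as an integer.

41

sorted suffixes:
  #0 SA[0]=0  'acebeaded'
  #1 SA[1]=5  'aded'
  #2 SA[2]=3  'beaded'
  #3 SA[3]=1  'cebeaded'
  #4 SA[4]=8  'd'
  #5 SA[5]=6  'ded'
  #6 SA[6]=4  'eaded'
  #7 SA[7]=2  'ebeaded'
  #8 SA[8]=7  'ed'

SA = [0, 5, 3, 1, 8, 6, 4, 2, 7]
[i] adj suffixes → lcp
  [1] 0/5 → 1 ('a')
  [2] 5/3 → 0 ('')
  [3] 3/1 → 0 ('')
  [4] 1/8 → 0 ('')
  [5] 8/6 → 1 ('d')
  [6] 6/4 → 0 ('')
  [7] 4/2 → 1 ('e')
  [8] 2/7 → 1 ('e')

n(n+1)/2 = 9·10/2 = 45
Σ LCP = 0 + 1 + 0 + 0 + 0 + 1 + 0 + 1 + 1 = 4
distinct = 45 − 4 = 41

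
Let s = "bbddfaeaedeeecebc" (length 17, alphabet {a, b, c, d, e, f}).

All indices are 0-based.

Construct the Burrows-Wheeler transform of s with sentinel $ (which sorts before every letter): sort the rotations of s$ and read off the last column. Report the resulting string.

rank  rotation            last
    0  $bbddfaeaedeeecebc  c
    1  aeaedeeecebc$bbddf  f
    2  aedeeecebc$bbddfae  e
    3  bbddfaeaedeeecebc$  $
    4  bc$bbddfaeaedeeece  e
    5  bddfaeaedeeecebc$b  b
    6  c$bbddfaeaedeeeceb  b
    7  cebc$bbddfaeaedeee  e
    8  ddfaeaedeeecebc$bb  b
    9  deeecebc$bbddfaeae  e
   10  dfaeaedeeecebc$bbd  d
   11  eaedeeecebc$bbddfa  a
   12  ebc$bbddfaeaedeeec  c
   13  ecebc$bbddfaeaedee  e
   14  edeeecebc$bbddfaea  a
   15  eecebc$bbddfaeaede  e
   16  eeecebc$bbddfaeaed  d
   17  faeaedeeecebc$bbdd  d

cfe$ebbebedaceaedd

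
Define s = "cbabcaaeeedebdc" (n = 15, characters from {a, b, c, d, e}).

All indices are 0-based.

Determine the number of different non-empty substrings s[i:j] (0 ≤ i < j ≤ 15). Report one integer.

rank | idx | suffix
   0 |   5 | aaeeedebdc
   1 |   2 | abcaaeeedebdc
   2 |   6 | aeeedebdc
   3 |   1 | babcaaeeedebdc
   4 |   3 | bcaaeeedebdc
   5 |  12 | bdc
   6 |  14 | c
   7 |   4 | caaeeedebdc
   8 |   0 | cbabcaaeeedebdc
   9 |  13 | dc
  10 |  10 | debdc
  11 |  11 | ebdc
  12 |   9 | edebdc
  13 |   8 | eedebdc
  14 |   7 | eeedebdc

SA = [5, 2, 6, 1, 3, 12, 14, 4, 0, 13, 10, 11, 9, 8, 7]
i: (SA[i-1],SA[i]) lcp shared
  1: (5,2) 1 'a'
  2: (2,6) 1 'a'
  3: (6,1) 0 ''
  4: (1,3) 1 'b'
  5: (3,12) 1 'b'
  6: (12,14) 0 ''
  7: (14,4) 1 'c'
  8: (4,0) 1 'c'
  9: (0,13) 0 ''
  10: (13,10) 1 'd'
  11: (10,11) 0 ''
  12: (11,9) 1 'e'
  13: (9,8) 1 'e'
  14: (8,7) 2 'ee'

n(n+1)/2 = 15·16/2 = 120
Σ LCP = 0 + 1 + 1 + 0 + 1 + 1 + 0 + 1 + 1 + 0 + 1 + 0 + 1 + 1 + 2 = 11
distinct = 120 − 11 = 109

109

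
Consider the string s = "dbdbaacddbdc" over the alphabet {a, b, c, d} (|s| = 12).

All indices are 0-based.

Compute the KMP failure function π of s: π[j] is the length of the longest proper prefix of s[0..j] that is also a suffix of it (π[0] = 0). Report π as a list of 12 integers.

π[0] = 0
j=1 s[j]='b': π[1]=0 (border '')
j=2 s[j]='d': π[2]=1 (border 'd')
j=3 s[j]='b': π[3]=2 (border 'db')
j=4 s[j]='a': k: 2→0; π[4]=0 (border '')
j=5 s[j]='a': π[5]=0 (border '')
j=6 s[j]='c': π[6]=0 (border '')
j=7 s[j]='d': π[7]=1 (border 'd')
j=8 s[j]='d': k: 1→0; π[8]=1 (border 'd')
j=9 s[j]='b': π[9]=2 (border 'db')
j=10 s[j]='d': π[10]=3 (border 'dbd')
j=11 s[j]='c': k: 3→1→0; π[11]=0 (border '')

[0, 0, 1, 2, 0, 0, 0, 1, 1, 2, 3, 0]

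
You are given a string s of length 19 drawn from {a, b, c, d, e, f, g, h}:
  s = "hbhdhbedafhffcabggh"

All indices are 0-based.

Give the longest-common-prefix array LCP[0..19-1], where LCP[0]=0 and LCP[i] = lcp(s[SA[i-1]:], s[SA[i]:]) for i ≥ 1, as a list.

sorted suffixes:
  #0 SA[0]=14  'abggh'
  #1 SA[1]=8  'afhffcabggh'
  #2 SA[2]=5  'bedafhffcabggh'
  #3 SA[3]=15  'bggh'
  #4 SA[4]=1  'bhdhbedafhffcabggh'
  #5 SA[5]=13  'cabggh'
  #6 SA[6]=7  'dafhffcabggh'
  #7 SA[7]=3  'dhbedafhffcabggh'
  #8 SA[8]=6  'edafhffcabggh'
  #9 SA[9]=12  'fcabggh'
  #10 SA[10]=11  'ffcabggh'
  #11 SA[11]=9  'fhffcabggh'
  #12 SA[12]=16  'ggh'
  #13 SA[13]=17  'gh'
  #14 SA[14]=18  'h'
  #15 SA[15]=4  'hbedafhffcabggh'
  #16 SA[16]=0  'hbhdhbedafhffcabggh'
  #17 SA[17]=2  'hdhbedafhffcabggh'
  #18 SA[18]=10  'hffcabggh'

SA = [14, 8, 5, 15, 1, 13, 7, 3, 6, 12, 11, 9, 16, 17, 18, 4, 0, 2, 10]
i: (SA[i-1],SA[i]) lcp shared
  1: (14,8) 1 'a'
  2: (8,5) 0 ''
  3: (5,15) 1 'b'
  4: (15,1) 1 'b'
  5: (1,13) 0 ''
  6: (13,7) 0 ''
  7: (7,3) 1 'd'
  8: (3,6) 0 ''
  9: (6,12) 0 ''
  10: (12,11) 1 'f'
  11: (11,9) 1 'f'
  12: (9,16) 0 ''
  13: (16,17) 1 'g'
  14: (17,18) 0 ''
  15: (18,4) 1 'h'
  16: (4,0) 2 'hb'
  17: (0,2) 1 'h'
  18: (2,10) 1 'h'

[0, 1, 0, 1, 1, 0, 0, 1, 0, 0, 1, 1, 0, 1, 0, 1, 2, 1, 1]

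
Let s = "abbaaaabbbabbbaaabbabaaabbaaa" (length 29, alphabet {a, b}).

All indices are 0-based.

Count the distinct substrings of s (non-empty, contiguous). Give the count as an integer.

rank→(start, suffix):
  0 → (28, 'a')
  1 → (27, 'aa')
  2 → (26, 'aaa')
  3 → (3, 'aaaabbbabbbaaabbabaaabbaaa')
  4 → (21, 'aaabbaaa')
  5 → (14, 'aaabbabaaabbaaa')
  6 → (4, 'aaabbbabbbaaabbabaaabbaaa')
  7 → (22, 'aabbaaa')
  8 → (15, 'aabbabaaabbaaa')
  9 → (5, 'aabbbabbbaaabbabaaabbaaa')
  10 → (19, 'abaaabbaaa')
  11 → (23, 'abbaaa')
  12 → (0, 'abbaaaabbbabbbaaabbabaaabbaaa')
  13 → (16, 'abbabaaabbaaa')
  14 → (10, 'abbbaaabbabaaabbaaa')
  15 → (6, 'abbbabbbaaabbabaaabbaaa')
  16 → (25, 'baaa')
  17 → (2, 'baaaabbbabbbaaabbabaaabbaaa')
  18 → (20, 'baaabbaaa')
  19 → (13, 'baaabbabaaabbaaa')
  20 → (18, 'babaaabbaaa')
  21 → (9, 'babbbaaabbabaaabbaaa')
  22 → (24, 'bbaaa')
  23 → (1, 'bbaaaabbbabbbaaabbabaaabbaaa')
  24 → (12, 'bbaaabbabaaabbaaa')
  25 → (17, 'bbabaaabbaaa')
  26 → (8, 'bbabbbaaabbabaaabbaaa')
  27 → (11, 'bbbaaabbabaaabbaaa')
  28 → (7, 'bbbabbbaaabbabaaabbaaa')

SA = [28, 27, 26, 3, 21, 14, 4, 22, 15, 5, 19, 23, 0, 16, 10, 6, 25, 2, 20, 13, 18, 9, 24, 1, 12, 17, 8, 11, 7]
rank  pair      lcp
   1  s[28:],s[27:]  1  'a'
   2  s[27:],s[26:]  2  'aa'
   3  s[26:],s[3:]  3  'aaa'
   4  s[3:],s[21:]  3  'aaa'
   5  s[21:],s[14:]  6  'aaabba'
   6  s[14:],s[4:]  5  'aaabb'
   7  s[4:],s[22:]  2  'aa'
   8  s[22:],s[15:]  5  'aabba'
   9  s[15:],s[5:]  4  'aabb'
  10  s[5:],s[19:]  1  'a'
  11  s[19:],s[23:]  2  'ab'
  12  s[23:],s[0:]  6  'abbaaa'
  13  s[0:],s[16:]  4  'abba'
  14  s[16:],s[10:]  3  'abb'
  15  s[10:],s[6:]  5  'abbba'
  16  s[6:],s[25:]  0  ''
  17  s[25:],s[2:]  4  'baaa'
  18  s[2:],s[20:]  4  'baaa'
  19  s[20:],s[13:]  7  'baaabba'
  20  s[13:],s[18:]  2  'ba'
  21  s[18:],s[9:]  3  'bab'
  22  s[9:],s[24:]  1  'b'
  23  s[24:],s[1:]  5  'bbaaa'
  24  s[1:],s[12:]  5  'bbaaa'
  25  s[12:],s[17:]  3  'bba'
  26  s[17:],s[8:]  4  'bbab'
  27  s[8:],s[11:]  2  'bb'
  28  s[11:],s[7:]  4  'bbba'

n(n+1)/2 = 29·30/2 = 435
Σ LCP = 0 + 1 + 2 + 3 + 3 + 6 + 5 + 2 + 5 + 4 + 1 + 2 + 6 + 4 + 3 + 5 + 0 + 4 + 4 + 7 + 2 + 3 + 1 + 5 + 5 + 3 + 4 + 2 + 4 = 96
distinct = 435 − 96 = 339

339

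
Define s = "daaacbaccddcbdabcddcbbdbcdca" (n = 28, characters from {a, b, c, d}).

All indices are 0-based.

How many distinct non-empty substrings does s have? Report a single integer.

363

sorted suffixes:
  #0 SA[0]=27  'a'
  #1 SA[1]=1  'aaacbaccddcbdabcddcbbdbcdca'
  #2 SA[2]=2  'aacbaccddcbdabcddcbbdbcdca'
  #3 SA[3]=14  'abcddcbbdbcdca'
  #4 SA[4]=3  'acbaccddcbdabcddcbbdbcdca'
  #5 SA[5]=6  'accddcbdabcddcbbdbcdca'
  #6 SA[6]=5  'baccddcbdabcddcbbdbcdca'
  #7 SA[7]=20  'bbdbcdca'
  #8 SA[8]=23  'bcdca'
  #9 SA[9]=15  'bcddcbbdbcdca'
  #10 SA[10]=12  'bdabcddcbbdbcdca'
  #11 SA[11]=21  'bdbcdca'
  #12 SA[12]=26  'ca'
  #13 SA[13]=4  'cbaccddcbdabcddcbbdbcdca'
  #14 SA[14]=19  'cbbdbcdca'
  #15 SA[15]=11  'cbdabcddcbbdbcdca'
  #16 SA[16]=7  'ccddcbdabcddcbbdbcdca'
  #17 SA[17]=24  'cdca'
  #18 SA[18]=16  'cddcbbdbcdca'
  #19 SA[19]=8  'cddcbdabcddcbbdbcdca'
  #20 SA[20]=0  'daaacbaccddcbdabcddcbbdbcdca'
  #21 SA[21]=13  'dabcddcbbdbcdca'
  #22 SA[22]=22  'dbcdca'
  #23 SA[23]=25  'dca'
  #24 SA[24]=18  'dcbbdbcdca'
  #25 SA[25]=10  'dcbdabcddcbbdbcdca'
  #26 SA[26]=17  'ddcbbdbcdca'
  #27 SA[27]=9  'ddcbdabcddcbbdbcdca'

SA = [27, 1, 2, 14, 3, 6, 5, 20, 23, 15, 12, 21, 26, 4, 19, 11, 7, 24, 16, 8, 0, 13, 22, 25, 18, 10, 17, 9]
i: (SA[i-1],SA[i]) lcp shared
  1: (27,1) 1 'a'
  2: (1,2) 2 'aa'
  3: (2,14) 1 'a'
  4: (14,3) 1 'a'
  5: (3,6) 2 'ac'
  6: (6,5) 0 ''
  7: (5,20) 1 'b'
  8: (20,23) 1 'b'
  9: (23,15) 3 'bcd'
  10: (15,12) 1 'b'
  11: (12,21) 2 'bd'
  12: (21,26) 0 ''
  13: (26,4) 1 'c'
  14: (4,19) 2 'cb'
  15: (19,11) 2 'cb'
  16: (11,7) 1 'c'
  17: (7,24) 1 'c'
  18: (24,16) 2 'cd'
  19: (16,8) 5 'cddcb'
  20: (8,0) 0 ''
  21: (0,13) 2 'da'
  22: (13,22) 1 'd'
  23: (22,25) 1 'd'
  24: (25,18) 2 'dc'
  25: (18,10) 3 'dcb'
  26: (10,17) 1 'd'
  27: (17,9) 4 'ddcb'

n(n+1)/2 = 28·29/2 = 406
Σ LCP = 0 + 1 + 2 + 1 + 1 + 2 + 0 + 1 + 1 + 3 + 1 + 2 + 0 + 1 + 2 + 2 + 1 + 1 + 2 + 5 + 0 + 2 + 1 + 1 + 2 + 3 + 1 + 4 = 43
distinct = 406 − 43 = 363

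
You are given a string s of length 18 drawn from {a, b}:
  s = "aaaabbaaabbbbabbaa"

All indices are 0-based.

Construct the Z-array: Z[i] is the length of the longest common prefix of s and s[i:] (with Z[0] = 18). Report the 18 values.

Z[0]=18
i=1: outside box; Z[1]=3 scan→box=[1,4)
i=2: min(r-i=2, Z[1]=3)=2; Z[2]=2
i=3: min(r-i=1, Z[2]=2)=1; Z[3]=1
i=4: outside box; Z[4]=0
i=5: outside box; Z[5]=0
i=6: outside box; Z[6]=3 scan→box=[6,9)
i=7: min(r-i=2, Z[1]=3)=2; Z[7]=2
i=8: min(r-i=1, Z[2]=2)=1; Z[8]=1
i=9: outside box; Z[9]=0
i=10: outside box; Z[10]=0
i=11: outside box; Z[11]=0
i=12: outside box; Z[12]=0
i=13: outside box; Z[13]=1 scan→box=[13,14)
i=14: outside box; Z[14]=0
i=15: outside box; Z[15]=0
i=16: outside box; Z[16]=2 scan→box=[16,18)
i=17: min(r-i=1, Z[1]=3)=1; Z[17]=1

[18, 3, 2, 1, 0, 0, 3, 2, 1, 0, 0, 0, 0, 1, 0, 0, 2, 1]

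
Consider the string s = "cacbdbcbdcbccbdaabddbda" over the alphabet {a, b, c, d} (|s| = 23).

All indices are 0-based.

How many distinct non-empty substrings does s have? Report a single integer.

244

sorted suffixes:
  #0 SA[0]=22  'a'
  #1 SA[1]=15  'aabddbda'
  #2 SA[2]=16  'abddbda'
  #3 SA[3]=1  'acbdbcbdcbccbdaabddbda'
  #4 SA[4]=5  'bcbdcbccbdaabddbda'
  #5 SA[5]=10  'bccbdaabddbda'
  #6 SA[6]=20  'bda'
  #7 SA[7]=13  'bdaabddbda'
  #8 SA[8]=3  'bdbcbdcbccbdaabddbda'
  #9 SA[9]=7  'bdcbccbdaabddbda'
  #10 SA[10]=17  'bddbda'
  #11 SA[11]=0  'cacbdbcbdcbccbdaabddbda'
  #12 SA[12]=9  'cbccbdaabddbda'
  #13 SA[13]=12  'cbdaabddbda'
  #14 SA[14]=2  'cbdbcbdcbccbdaabddbda'
  #15 SA[15]=6  'cbdcbccbdaabddbda'
  #16 SA[16]=11  'ccbdaabddbda'
  #17 SA[17]=21  'da'
  #18 SA[18]=14  'daabddbda'
  #19 SA[19]=4  'dbcbdcbccbdaabddbda'
  #20 SA[20]=19  'dbda'
  #21 SA[21]=8  'dcbccbdaabddbda'
  #22 SA[22]=18  'ddbda'

SA = [22, 15, 16, 1, 5, 10, 20, 13, 3, 7, 17, 0, 9, 12, 2, 6, 11, 21, 14, 4, 19, 8, 18]
rank  pair      lcp
   1  s[22:],s[15:]  1  'a'
   2  s[15:],s[16:]  1  'a'
   3  s[16:],s[1:]  1  'a'
   4  s[1:],s[5:]  0  ''
   5  s[5:],s[10:]  2  'bc'
   6  s[10:],s[20:]  1  'b'
   7  s[20:],s[13:]  3  'bda'
   8  s[13:],s[3:]  2  'bd'
   9  s[3:],s[7:]  2  'bd'
  10  s[7:],s[17:]  2  'bd'
  11  s[17:],s[0:]  0  ''
  12  s[0:],s[9:]  1  'c'
  13  s[9:],s[12:]  2  'cb'
  14  s[12:],s[2:]  3  'cbd'
  15  s[2:],s[6:]  3  'cbd'
  16  s[6:],s[11:]  1  'c'
  17  s[11:],s[21:]  0  ''
  18  s[21:],s[14:]  2  'da'
  19  s[14:],s[4:]  1  'd'
  20  s[4:],s[19:]  2  'db'
  21  s[19:],s[8:]  1  'd'
  22  s[8:],s[18:]  1  'd'

n(n+1)/2 = 23·24/2 = 276
Σ LCP = 0 + 1 + 1 + 1 + 0 + 2 + 1 + 3 + 2 + 2 + 2 + 0 + 1 + 2 + 3 + 3 + 1 + 0 + 2 + 1 + 2 + 1 + 1 = 32
distinct = 276 − 32 = 244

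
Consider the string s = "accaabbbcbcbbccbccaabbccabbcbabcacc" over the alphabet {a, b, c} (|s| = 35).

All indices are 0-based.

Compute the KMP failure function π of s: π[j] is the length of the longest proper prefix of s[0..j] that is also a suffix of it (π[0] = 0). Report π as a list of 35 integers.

[0, 0, 0, 1, 1, 0, 0, 0, 0, 0, 0, 0, 0, 0, 0, 0, 0, 0, 1, 1, 0, 0, 0, 0, 1, 0, 0, 0, 0, 1, 0, 0, 1, 2, 3]

π[0] = 0
j=1 s[j]='c': π[1]=0 (border '')
j=2 s[j]='c': π[2]=0 (border '')
j=3 s[j]='a': π[3]=1 (border 'a')
j=4 s[j]='a': k: 1→0; π[4]=1 (border 'a')
j=5 s[j]='b': k: 1→0; π[5]=0 (border '')
j=6 s[j]='b': π[6]=0 (border '')
j=7 s[j]='b': π[7]=0 (border '')
j=8 s[j]='c': π[8]=0 (border '')
j=9 s[j]='b': π[9]=0 (border '')
j=10 s[j]='c': π[10]=0 (border '')
j=11 s[j]='b': π[11]=0 (border '')
j=12 s[j]='b': π[12]=0 (border '')
j=13 s[j]='c': π[13]=0 (border '')
j=14 s[j]='c': π[14]=0 (border '')
j=15 s[j]='b': π[15]=0 (border '')
j=16 s[j]='c': π[16]=0 (border '')
j=17 s[j]='c': π[17]=0 (border '')
j=18 s[j]='a': π[18]=1 (border 'a')
j=19 s[j]='a': k: 1→0; π[19]=1 (border 'a')
j=20 s[j]='b': k: 1→0; π[20]=0 (border '')
j=21 s[j]='b': π[21]=0 (border '')
j=22 s[j]='c': π[22]=0 (border '')
j=23 s[j]='c': π[23]=0 (border '')
j=24 s[j]='a': π[24]=1 (border 'a')
j=25 s[j]='b': k: 1→0; π[25]=0 (border '')
j=26 s[j]='b': π[26]=0 (border '')
j=27 s[j]='c': π[27]=0 (border '')
j=28 s[j]='b': π[28]=0 (border '')
j=29 s[j]='a': π[29]=1 (border 'a')
j=30 s[j]='b': k: 1→0; π[30]=0 (border '')
j=31 s[j]='c': π[31]=0 (border '')
j=32 s[j]='a': π[32]=1 (border 'a')
j=33 s[j]='c': π[33]=2 (border 'ac')
j=34 s[j]='c': π[34]=3 (border 'acc')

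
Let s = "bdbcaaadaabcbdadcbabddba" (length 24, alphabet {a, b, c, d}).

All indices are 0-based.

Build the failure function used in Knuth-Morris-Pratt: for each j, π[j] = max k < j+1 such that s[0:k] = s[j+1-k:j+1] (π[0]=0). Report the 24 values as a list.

π[0] = 0
j=1 s[j]='d': π[1]=0 (border '')
j=2 s[j]='b': π[2]=1 (border 'b')
j=3 s[j]='c': k: 1→0; π[3]=0 (border '')
j=4 s[j]='a': π[4]=0 (border '')
j=5 s[j]='a': π[5]=0 (border '')
j=6 s[j]='a': π[6]=0 (border '')
j=7 s[j]='d': π[7]=0 (border '')
j=8 s[j]='a': π[8]=0 (border '')
j=9 s[j]='a': π[9]=0 (border '')
j=10 s[j]='b': π[10]=1 (border 'b')
j=11 s[j]='c': k: 1→0; π[11]=0 (border '')
j=12 s[j]='b': π[12]=1 (border 'b')
j=13 s[j]='d': π[13]=2 (border 'bd')
j=14 s[j]='a': k: 2→0; π[14]=0 (border '')
j=15 s[j]='d': π[15]=0 (border '')
j=16 s[j]='c': π[16]=0 (border '')
j=17 s[j]='b': π[17]=1 (border 'b')
j=18 s[j]='a': k: 1→0; π[18]=0 (border '')
j=19 s[j]='b': π[19]=1 (border 'b')
j=20 s[j]='d': π[20]=2 (border 'bd')
j=21 s[j]='d': k: 2→0; π[21]=0 (border '')
j=22 s[j]='b': π[22]=1 (border 'b')
j=23 s[j]='a': k: 1→0; π[23]=0 (border '')

[0, 0, 1, 0, 0, 0, 0, 0, 0, 0, 1, 0, 1, 2, 0, 0, 0, 1, 0, 1, 2, 0, 1, 0]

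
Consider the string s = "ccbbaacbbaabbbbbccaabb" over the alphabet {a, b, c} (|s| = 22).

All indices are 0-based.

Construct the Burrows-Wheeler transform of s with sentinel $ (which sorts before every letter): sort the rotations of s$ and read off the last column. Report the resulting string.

bcbbaaabbbaccabbbbcacb$

rank  rotation                 last
    0  $ccbbaacbbaabbbbbccaabb  b
    1  aabb$ccbbaacbbaabbbbbcc  c
    2  aabbbbbccaabb$ccbbaacbb  b
    3  aacbbaabbbbbccaabb$ccbb  b
    4  abb$ccbbaacbbaabbbbbcca  a
    5  abbbbbccaabb$ccbbaacbba  a
    6  acbbaabbbbbccaabb$ccbba  a
    7  b$ccbbaacbbaabbbbbccaab  b
    8  baabbbbbccaabb$ccbbaacb  b
    9  baacbbaabbbbbccaabb$ccb  b
   10  bb$ccbbaacbbaabbbbbccaa  a
   11  bbaabbbbbccaabb$ccbbaac  c
   12  bbaacbbaabbbbbccaabb$cc  c
   13  bbbbbccaabb$ccbbaacbbaa  a
   14  bbbbccaabb$ccbbaacbbaab  b
   15  bbbccaabb$ccbbaacbbaabb  b
   16  bbccaabb$ccbbaacbbaabbb  b
   17  bccaabb$ccbbaacbbaabbbb  b
   18  caabb$ccbbaacbbaabbbbbc  c
   19  cbbaabbbbbccaabb$ccbbaa  a
   20  cbbaacbbaabbbbbccaabb$c  c
   21  ccaabb$ccbbaacbbaabbbbb  b
   22  ccbbaacbbaabbbbbccaabb$  $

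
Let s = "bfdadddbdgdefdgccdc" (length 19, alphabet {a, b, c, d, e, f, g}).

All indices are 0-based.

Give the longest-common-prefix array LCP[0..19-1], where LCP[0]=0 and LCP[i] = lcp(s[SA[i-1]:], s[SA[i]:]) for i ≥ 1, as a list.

sorted suffixes:
  #0 SA[0]=3  'adddbdgdefdgccdc'
  #1 SA[1]=7  'bdgdefdgccdc'
  #2 SA[2]=0  'bfdadddbdgdefdgccdc'
  #3 SA[3]=18  'c'
  #4 SA[4]=15  'ccdc'
  #5 SA[5]=16  'cdc'
  #6 SA[6]=2  'dadddbdgdefdgccdc'
  #7 SA[7]=6  'dbdgdefdgccdc'
  #8 SA[8]=17  'dc'
  #9 SA[9]=5  'ddbdgdefdgccdc'
  #10 SA[10]=4  'dddbdgdefdgccdc'
  #11 SA[11]=10  'defdgccdc'
  #12 SA[12]=13  'dgccdc'
  #13 SA[13]=8  'dgdefdgccdc'
  #14 SA[14]=11  'efdgccdc'
  #15 SA[15]=1  'fdadddbdgdefdgccdc'
  #16 SA[16]=12  'fdgccdc'
  #17 SA[17]=14  'gccdc'
  #18 SA[18]=9  'gdefdgccdc'

SA = [3, 7, 0, 18, 15, 16, 2, 6, 17, 5, 4, 10, 13, 8, 11, 1, 12, 14, 9]
[i] adj suffixes → lcp
  [1] 3/7 → 0 ('')
  [2] 7/0 → 1 ('b')
  [3] 0/18 → 0 ('')
  [4] 18/15 → 1 ('c')
  [5] 15/16 → 1 ('c')
  [6] 16/2 → 0 ('')
  [7] 2/6 → 1 ('d')
  [8] 6/17 → 1 ('d')
  [9] 17/5 → 1 ('d')
  [10] 5/4 → 2 ('dd')
  [11] 4/10 → 1 ('d')
  [12] 10/13 → 1 ('d')
  [13] 13/8 → 2 ('dg')
  [14] 8/11 → 0 ('')
  [15] 11/1 → 0 ('')
  [16] 1/12 → 2 ('fd')
  [17] 12/14 → 0 ('')
  [18] 14/9 → 1 ('g')

[0, 0, 1, 0, 1, 1, 0, 1, 1, 1, 2, 1, 1, 2, 0, 0, 2, 0, 1]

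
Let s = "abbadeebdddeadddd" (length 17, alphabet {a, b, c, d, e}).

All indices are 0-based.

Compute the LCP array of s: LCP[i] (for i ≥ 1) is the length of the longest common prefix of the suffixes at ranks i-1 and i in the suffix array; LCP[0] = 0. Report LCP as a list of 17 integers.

[0, 1, 2, 0, 1, 1, 0, 1, 2, 3, 3, 2, 1, 2, 0, 1, 1]

rank | idx | suffix
   0 |   0 | abbadeebdddeadddd
   1 |  12 | adddd
   2 |   3 | adeebdddeadddd
   3 |   2 | badeebdddeadddd
   4 |   1 | bbadeebdddeadddd
   5 |   7 | bdddeadddd
   6 |  16 | d
   7 |  15 | dd
   8 |  14 | ddd
   9 |  13 | dddd
  10 |   8 | dddeadddd
  11 |   9 | ddeadddd
  12 |  10 | deadddd
  13 |   4 | deebdddeadddd
  14 |  11 | eadddd
  15 |   6 | ebdddeadddd
  16 |   5 | eebdddeadddd

SA = [0, 12, 3, 2, 1, 7, 16, 15, 14, 13, 8, 9, 10, 4, 11, 6, 5]
rank  pair      lcp
   1  s[0:],s[12:]  1  'a'
   2  s[12:],s[3:]  2  'ad'
   3  s[3:],s[2:]  0  ''
   4  s[2:],s[1:]  1  'b'
   5  s[1:],s[7:]  1  'b'
   6  s[7:],s[16:]  0  ''
   7  s[16:],s[15:]  1  'd'
   8  s[15:],s[14:]  2  'dd'
   9  s[14:],s[13:]  3  'ddd'
  10  s[13:],s[8:]  3  'ddd'
  11  s[8:],s[9:]  2  'dd'
  12  s[9:],s[10:]  1  'd'
  13  s[10:],s[4:]  2  'de'
  14  s[4:],s[11:]  0  ''
  15  s[11:],s[6:]  1  'e'
  16  s[6:],s[5:]  1  'e'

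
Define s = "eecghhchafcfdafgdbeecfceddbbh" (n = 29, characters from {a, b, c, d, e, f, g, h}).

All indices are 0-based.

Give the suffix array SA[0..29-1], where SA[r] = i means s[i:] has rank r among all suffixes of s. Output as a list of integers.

[8, 13, 26, 17, 27, 22, 20, 10, 2, 6, 12, 25, 16, 24, 19, 1, 23, 18, 0, 21, 9, 11, 14, 15, 3, 28, 7, 5, 4]

sorted suffixes:
  #0 SA[0]=8  'afcfdafgdbeecfceddbbh'
  #1 SA[1]=13  'afgdbeecfceddbbh'
  #2 SA[2]=26  'bbh'
  #3 SA[3]=17  'beecfceddbbh'
  #4 SA[4]=27  'bh'
  #5 SA[5]=22  'ceddbbh'
  #6 SA[6]=20  'cfceddbbh'
  #7 SA[7]=10  'cfdafgdbeecfceddbbh'
  #8 SA[8]=2  'cghhchafcfdafgdbeecfceddbbh'
  #9 SA[9]=6  'chafcfdafgdbeecfceddbbh'
  #10 SA[10]=12  'dafgdbeecfceddbbh'
  #11 SA[11]=25  'dbbh'
  #12 SA[12]=16  'dbeecfceddbbh'
  #13 SA[13]=24  'ddbbh'
  #14 SA[14]=19  'ecfceddbbh'
  #15 SA[15]=1  'ecghhchafcfdafgdbeecfceddbbh'
  #16 SA[16]=23  'eddbbh'
  #17 SA[17]=18  'eecfceddbbh'
  #18 SA[18]=0  'eecghhchafcfdafgdbeecfceddbbh'
  #19 SA[19]=21  'fceddbbh'
  #20 SA[20]=9  'fcfdafgdbeecfceddbbh'
  #21 SA[21]=11  'fdafgdbeecfceddbbh'
  #22 SA[22]=14  'fgdbeecfceddbbh'
  #23 SA[23]=15  'gdbeecfceddbbh'
  #24 SA[24]=3  'ghhchafcfdafgdbeecfceddbbh'
  #25 SA[25]=28  'h'
  #26 SA[26]=7  'hafcfdafgdbeecfceddbbh'
  #27 SA[27]=5  'hchafcfdafgdbeecfceddbbh'
  #28 SA[28]=4  'hhchafcfdafgdbeecfceddbbh'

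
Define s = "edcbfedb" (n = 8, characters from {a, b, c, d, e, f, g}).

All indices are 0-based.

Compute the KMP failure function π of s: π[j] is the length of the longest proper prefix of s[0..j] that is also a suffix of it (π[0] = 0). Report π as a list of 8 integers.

[0, 0, 0, 0, 0, 1, 2, 0]

π[0] = 0
j=1 s[j]='d': π[1]=0 (border '')
j=2 s[j]='c': π[2]=0 (border '')
j=3 s[j]='b': π[3]=0 (border '')
j=4 s[j]='f': π[4]=0 (border '')
j=5 s[j]='e': π[5]=1 (border 'e')
j=6 s[j]='d': π[6]=2 (border 'ed')
j=7 s[j]='b': k: 2→0; π[7]=0 (border '')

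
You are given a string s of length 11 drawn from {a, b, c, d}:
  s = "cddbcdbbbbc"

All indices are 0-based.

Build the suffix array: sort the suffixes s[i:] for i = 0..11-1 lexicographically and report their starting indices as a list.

[6, 7, 8, 9, 3, 10, 4, 0, 5, 2, 1]

sorted suffixes:
  #0 SA[0]=6  'bbbbc'
  #1 SA[1]=7  'bbbc'
  #2 SA[2]=8  'bbc'
  #3 SA[3]=9  'bc'
  #4 SA[4]=3  'bcdbbbbc'
  #5 SA[5]=10  'c'
  #6 SA[6]=4  'cdbbbbc'
  #7 SA[7]=0  'cddbcdbbbbc'
  #8 SA[8]=5  'dbbbbc'
  #9 SA[9]=2  'dbcdbbbbc'
  #10 SA[10]=1  'ddbcdbbbbc'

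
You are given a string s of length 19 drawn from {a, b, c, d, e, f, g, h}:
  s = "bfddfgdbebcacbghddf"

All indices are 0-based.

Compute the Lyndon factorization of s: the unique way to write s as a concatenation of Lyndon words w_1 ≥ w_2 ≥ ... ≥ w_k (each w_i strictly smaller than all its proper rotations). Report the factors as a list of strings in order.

emit factor 1: 'bfddfgd' (i=0, period=7)
emit factor 2: 'be' (i=7, period=2)
emit factor 3: 'bc' (i=9, period=2)
emit factor 4: 'acbghddf' (i=11, period=8)

["bfddfgd", "be", "bc", "acbghddf"]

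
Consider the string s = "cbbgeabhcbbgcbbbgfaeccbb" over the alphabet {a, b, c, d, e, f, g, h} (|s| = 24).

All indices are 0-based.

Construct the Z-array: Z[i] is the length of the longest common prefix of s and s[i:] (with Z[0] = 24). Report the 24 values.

Z[0]=24
i=1: outside box; Z[1]=0
i=2: outside box; Z[2]=0
i=3: outside box; Z[3]=0
i=4: outside box; Z[4]=0
i=5: outside box; Z[5]=0
i=6: outside box; Z[6]=0
i=7: outside box; Z[7]=0
i=8: outside box; Z[8]=4 scan→box=[8,12)
i=9: min(r-i=3, Z[1]=0)=0; Z[9]=0
i=10: min(r-i=2, Z[2]=0)=0; Z[10]=0
i=11: min(r-i=1, Z[3]=0)=0; Z[11]=0
i=12: outside box; Z[12]=3 scan→box=[12,15)
i=13: min(r-i=2, Z[1]=0)=0; Z[13]=0
i=14: min(r-i=1, Z[2]=0)=0; Z[14]=0
i=15: outside box; Z[15]=0
i=16: outside box; Z[16]=0
i=17: outside box; Z[17]=0
i=18: outside box; Z[18]=0
i=19: outside box; Z[19]=0
i=20: outside box; Z[20]=1 scan→box=[20,21)
i=21: outside box; Z[21]=3 scan→box=[21,24)
i=22: min(r-i=2, Z[1]=0)=0; Z[22]=0
i=23: min(r-i=1, Z[2]=0)=0; Z[23]=0

[24, 0, 0, 0, 0, 0, 0, 0, 4, 0, 0, 0, 3, 0, 0, 0, 0, 0, 0, 0, 1, 3, 0, 0]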